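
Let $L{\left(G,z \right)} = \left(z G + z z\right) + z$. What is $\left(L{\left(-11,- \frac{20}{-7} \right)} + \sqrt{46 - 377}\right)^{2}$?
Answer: $\frac{205269}{2401} - \frac{2000 i \sqrt{331}}{49} \approx 85.493 - 742.59 i$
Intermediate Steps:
$L{\left(G,z \right)} = z + z^{2} + G z$ ($L{\left(G,z \right)} = \left(G z + z^{2}\right) + z = \left(z^{2} + G z\right) + z = z + z^{2} + G z$)
$\left(L{\left(-11,- \frac{20}{-7} \right)} + \sqrt{46 - 377}\right)^{2} = \left(- \frac{20}{-7} \left(1 - 11 - \frac{20}{-7}\right) + \sqrt{46 - 377}\right)^{2} = \left(\left(-20\right) \left(- \frac{1}{7}\right) \left(1 - 11 - - \frac{20}{7}\right) + \sqrt{-331}\right)^{2} = \left(\frac{20 \left(1 - 11 + \frac{20}{7}\right)}{7} + i \sqrt{331}\right)^{2} = \left(\frac{20}{7} \left(- \frac{50}{7}\right) + i \sqrt{331}\right)^{2} = \left(- \frac{1000}{49} + i \sqrt{331}\right)^{2}$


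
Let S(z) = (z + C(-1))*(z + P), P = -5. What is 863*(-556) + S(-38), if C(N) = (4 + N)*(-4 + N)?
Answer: -477549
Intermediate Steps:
C(N) = (-4 + N)*(4 + N)
S(z) = (-15 + z)*(-5 + z) (S(z) = (z + (-16 + (-1)²))*(z - 5) = (z + (-16 + 1))*(-5 + z) = (z - 15)*(-5 + z) = (-15 + z)*(-5 + z))
863*(-556) + S(-38) = 863*(-556) + (75 + (-38)² - 20*(-38)) = -479828 + (75 + 1444 + 760) = -479828 + 2279 = -477549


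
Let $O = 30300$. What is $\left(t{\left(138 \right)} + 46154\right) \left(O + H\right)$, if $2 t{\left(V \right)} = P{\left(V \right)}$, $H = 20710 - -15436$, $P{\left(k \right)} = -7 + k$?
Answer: $3071100897$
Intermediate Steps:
$H = 36146$ ($H = 20710 + 15436 = 36146$)
$t{\left(V \right)} = - \frac{7}{2} + \frac{V}{2}$ ($t{\left(V \right)} = \frac{-7 + V}{2} = - \frac{7}{2} + \frac{V}{2}$)
$\left(t{\left(138 \right)} + 46154\right) \left(O + H\right) = \left(\left(- \frac{7}{2} + \frac{1}{2} \cdot 138\right) + 46154\right) \left(30300 + 36146\right) = \left(\left(- \frac{7}{2} + 69\right) + 46154\right) 66446 = \left(\frac{131}{2} + 46154\right) 66446 = \frac{92439}{2} \cdot 66446 = 3071100897$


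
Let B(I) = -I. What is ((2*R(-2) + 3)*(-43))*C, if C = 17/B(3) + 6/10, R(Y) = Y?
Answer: -3268/15 ≈ -217.87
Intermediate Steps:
C = -76/15 (C = 17/((-1*3)) + 6/10 = 17/(-3) + 6*(⅒) = 17*(-⅓) + ⅗ = -17/3 + ⅗ = -76/15 ≈ -5.0667)
((2*R(-2) + 3)*(-43))*C = ((2*(-2) + 3)*(-43))*(-76/15) = ((-4 + 3)*(-43))*(-76/15) = -1*(-43)*(-76/15) = 43*(-76/15) = -3268/15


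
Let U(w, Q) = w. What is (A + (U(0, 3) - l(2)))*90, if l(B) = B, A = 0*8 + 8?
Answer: 540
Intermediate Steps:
A = 8 (A = 0 + 8 = 8)
(A + (U(0, 3) - l(2)))*90 = (8 + (0 - 1*2))*90 = (8 + (0 - 2))*90 = (8 - 2)*90 = 6*90 = 540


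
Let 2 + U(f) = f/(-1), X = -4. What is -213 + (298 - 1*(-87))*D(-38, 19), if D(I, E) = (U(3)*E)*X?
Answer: 146087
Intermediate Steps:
U(f) = -2 - f (U(f) = -2 + f/(-1) = -2 + f*(-1) = -2 - f)
D(I, E) = 20*E (D(I, E) = ((-2 - 1*3)*E)*(-4) = ((-2 - 3)*E)*(-4) = -5*E*(-4) = 20*E)
-213 + (298 - 1*(-87))*D(-38, 19) = -213 + (298 - 1*(-87))*(20*19) = -213 + (298 + 87)*380 = -213 + 385*380 = -213 + 146300 = 146087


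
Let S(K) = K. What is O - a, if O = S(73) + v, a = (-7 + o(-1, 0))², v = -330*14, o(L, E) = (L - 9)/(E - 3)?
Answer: -41044/9 ≈ -4560.4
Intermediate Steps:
o(L, E) = (-9 + L)/(-3 + E)
v = -4620 (v = -11*420 = -4620)
a = 121/9 (a = (-7 + (-9 - 1)/(-3 + 0))² = (-7 - 10/(-3))² = (-7 - ⅓*(-10))² = (-7 + 10/3)² = (-11/3)² = 121/9 ≈ 13.444)
O = -4547 (O = 73 - 4620 = -4547)
O - a = -4547 - 1*121/9 = -4547 - 121/9 = -41044/9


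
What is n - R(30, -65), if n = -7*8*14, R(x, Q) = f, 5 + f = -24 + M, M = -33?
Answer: -722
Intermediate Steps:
f = -62 (f = -5 + (-24 - 33) = -5 - 57 = -62)
R(x, Q) = -62
n = -784 (n = -56*14 = -784)
n - R(30, -65) = -784 - 1*(-62) = -784 + 62 = -722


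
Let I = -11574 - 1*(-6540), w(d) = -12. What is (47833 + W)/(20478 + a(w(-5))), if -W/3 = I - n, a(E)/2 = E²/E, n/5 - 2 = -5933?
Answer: -13015/10227 ≈ -1.2726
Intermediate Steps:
n = -29655 (n = 10 + 5*(-5933) = 10 - 29665 = -29655)
I = -5034 (I = -11574 + 6540 = -5034)
a(E) = 2*E (a(E) = 2*(E²/E) = 2*E)
W = -73863 (W = -3*(-5034 - 1*(-29655)) = -3*(-5034 + 29655) = -3*24621 = -73863)
(47833 + W)/(20478 + a(w(-5))) = (47833 - 73863)/(20478 + 2*(-12)) = -26030/(20478 - 24) = -26030/20454 = -26030*1/20454 = -13015/10227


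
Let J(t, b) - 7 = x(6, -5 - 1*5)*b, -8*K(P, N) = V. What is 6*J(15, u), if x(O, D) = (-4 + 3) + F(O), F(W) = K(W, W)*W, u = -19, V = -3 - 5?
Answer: -528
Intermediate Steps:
V = -8
K(P, N) = 1 (K(P, N) = -⅛*(-8) = 1)
F(W) = W (F(W) = 1*W = W)
x(O, D) = -1 + O (x(O, D) = (-4 + 3) + O = -1 + O)
J(t, b) = 7 + 5*b (J(t, b) = 7 + (-1 + 6)*b = 7 + 5*b)
6*J(15, u) = 6*(7 + 5*(-19)) = 6*(7 - 95) = 6*(-88) = -528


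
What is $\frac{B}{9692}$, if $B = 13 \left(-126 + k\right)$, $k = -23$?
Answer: $- \frac{1937}{9692} \approx -0.19986$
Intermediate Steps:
$B = -1937$ ($B = 13 \left(-126 - 23\right) = 13 \left(-149\right) = -1937$)
$\frac{B}{9692} = - \frac{1937}{9692}$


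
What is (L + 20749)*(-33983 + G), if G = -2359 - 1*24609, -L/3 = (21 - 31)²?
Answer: -1246386999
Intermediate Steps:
L = -300 (L = -3*(21 - 31)² = -3*(-10)² = -3*100 = -300)
G = -26968 (G = -2359 - 24609 = -26968)
(L + 20749)*(-33983 + G) = (-300 + 20749)*(-33983 - 26968) = 20449*(-60951) = -1246386999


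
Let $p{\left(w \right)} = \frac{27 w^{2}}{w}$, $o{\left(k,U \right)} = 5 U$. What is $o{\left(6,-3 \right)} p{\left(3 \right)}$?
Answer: $-1215$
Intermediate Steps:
$p{\left(w \right)} = 27 w$
$o{\left(6,-3 \right)} p{\left(3 \right)} = 5 \left(-3\right) 27 \cdot 3 = \left(-15\right) 81 = -1215$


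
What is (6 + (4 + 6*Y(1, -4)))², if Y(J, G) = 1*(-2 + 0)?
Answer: 4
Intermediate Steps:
Y(J, G) = -2 (Y(J, G) = 1*(-2) = -2)
(6 + (4 + 6*Y(1, -4)))² = (6 + (4 + 6*(-2)))² = (6 + (4 - 12))² = (6 - 8)² = (-2)² = 4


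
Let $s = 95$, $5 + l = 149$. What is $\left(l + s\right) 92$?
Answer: $21988$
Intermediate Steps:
$l = 144$ ($l = -5 + 149 = 144$)
$\left(l + s\right) 92 = \left(144 + 95\right) 92 = 239 \cdot 92 = 21988$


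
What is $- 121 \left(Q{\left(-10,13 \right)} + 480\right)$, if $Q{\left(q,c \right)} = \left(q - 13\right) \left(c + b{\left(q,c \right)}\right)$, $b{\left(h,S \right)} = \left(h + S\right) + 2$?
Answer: $-7986$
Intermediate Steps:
$b{\left(h,S \right)} = 2 + S + h$ ($b{\left(h,S \right)} = \left(S + h\right) + 2 = 2 + S + h$)
$Q{\left(q,c \right)} = \left(-13 + q\right) \left(2 + q + 2 c\right)$ ($Q{\left(q,c \right)} = \left(q - 13\right) \left(c + \left(2 + c + q\right)\right) = \left(-13 + q\right) \left(2 + q + 2 c\right)$)
$- 121 \left(Q{\left(-10,13 \right)} + 480\right) = - 121 \left(\left(-26 + \left(-10\right)^{2} - 338 - -110 + 2 \cdot 13 \left(-10\right)\right) + 480\right) = - 121 \left(\left(-26 + 100 - 338 + 110 - 260\right) + 480\right) = - 121 \left(-414 + 480\right) = \left(-121\right) 66 = -7986$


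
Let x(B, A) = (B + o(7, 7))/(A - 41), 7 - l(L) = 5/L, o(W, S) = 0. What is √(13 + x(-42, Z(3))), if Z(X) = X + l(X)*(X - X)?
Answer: 2*√1273/19 ≈ 3.7557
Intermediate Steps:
l(L) = 7 - 5/L
Z(X) = X (Z(X) = X + (7 - 5/X)*(X - X) = X + (7 - 5/X)*0 = X + 0 = X)
x(B, A) = B/(-41 + A) (x(B, A) = (B + 0)/(A - 41) = B/(-41 + A))
√(13 + x(-42, Z(3))) = √(13 - 42/(-41 + 3)) = √(13 - 42/(-38)) = √(13 - 42*(-1/38)) = √(13 + 21/19) = √(268/19) = 2*√1273/19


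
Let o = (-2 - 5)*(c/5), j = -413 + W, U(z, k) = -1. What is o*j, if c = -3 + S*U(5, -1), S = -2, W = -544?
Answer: -6699/5 ≈ -1339.8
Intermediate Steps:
c = -1 (c = -3 - 2*(-1) = -3 + 2 = -1)
j = -957 (j = -413 - 544 = -957)
o = 7/5 (o = (-2 - 5)*(-1/5) = -(-7)/5 = -7*(-⅕) = 7/5 ≈ 1.4000)
o*j = (7/5)*(-957) = -6699/5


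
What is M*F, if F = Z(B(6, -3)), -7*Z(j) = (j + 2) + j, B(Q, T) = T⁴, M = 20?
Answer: -3280/7 ≈ -468.57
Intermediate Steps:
Z(j) = -2/7 - 2*j/7 (Z(j) = -((j + 2) + j)/7 = -((2 + j) + j)/7 = -(2 + 2*j)/7 = -2/7 - 2*j/7)
F = -164/7 (F = -2/7 - 2/7*(-3)⁴ = -2/7 - 2/7*81 = -2/7 - 162/7 = -164/7 ≈ -23.429)
M*F = 20*(-164/7) = -3280/7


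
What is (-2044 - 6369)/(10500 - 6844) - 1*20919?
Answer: -76488277/3656 ≈ -20921.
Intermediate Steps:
(-2044 - 6369)/(10500 - 6844) - 1*20919 = -8413/3656 - 20919 = -76488277/3656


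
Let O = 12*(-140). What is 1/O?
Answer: -1/1680 ≈ -0.00059524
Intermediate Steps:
O = -1680
1/O = 1/(-1680) = -1/1680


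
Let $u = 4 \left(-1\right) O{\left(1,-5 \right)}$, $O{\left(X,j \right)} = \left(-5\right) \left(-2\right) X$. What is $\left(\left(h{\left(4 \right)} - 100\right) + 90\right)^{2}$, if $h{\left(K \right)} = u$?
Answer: $2500$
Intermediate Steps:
$O{\left(X,j \right)} = 10 X$
$u = -40$ ($u = 4 \left(-1\right) 10 \cdot 1 = \left(-4\right) 10 = -40$)
$h{\left(K \right)} = -40$
$\left(\left(h{\left(4 \right)} - 100\right) + 90\right)^{2} = \left(\left(-40 - 100\right) + 90\right)^{2} = \left(-140 + 90\right)^{2} = \left(-50\right)^{2} = 2500$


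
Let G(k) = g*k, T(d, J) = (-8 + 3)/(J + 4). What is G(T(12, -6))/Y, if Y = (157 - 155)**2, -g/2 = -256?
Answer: 320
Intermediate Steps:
g = 512 (g = -2*(-256) = 512)
T(d, J) = -5/(4 + J)
G(k) = 512*k
Y = 4 (Y = 2**2 = 4)
G(T(12, -6))/Y = (512*(-5/(4 - 6)))/4 = (512*(-5/(-2)))*(1/4) = (512*(-5*(-1/2)))*(1/4) = (512*(5/2))*(1/4) = 1280*(1/4) = 320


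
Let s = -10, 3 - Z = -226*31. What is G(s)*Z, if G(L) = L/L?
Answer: 7009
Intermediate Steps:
Z = 7009 (Z = 3 - (-226)*31 = 3 - 1*(-7006) = 3 + 7006 = 7009)
G(L) = 1
G(s)*Z = 1*7009 = 7009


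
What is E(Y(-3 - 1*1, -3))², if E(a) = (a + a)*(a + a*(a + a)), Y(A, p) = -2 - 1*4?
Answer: 627264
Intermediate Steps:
Y(A, p) = -6 (Y(A, p) = -2 - 4 = -6)
E(a) = 2*a*(a + 2*a²) (E(a) = (2*a)*(a + a*(2*a)) = (2*a)*(a + 2*a²) = 2*a*(a + 2*a²))
E(Y(-3 - 1*1, -3))² = ((-6)²*(2 + 4*(-6)))² = (36*(2 - 24))² = (36*(-22))² = (-792)² = 627264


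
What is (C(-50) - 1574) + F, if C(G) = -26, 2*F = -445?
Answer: -3645/2 ≈ -1822.5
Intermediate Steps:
F = -445/2 (F = (1/2)*(-445) = -445/2 ≈ -222.50)
(C(-50) - 1574) + F = (-26 - 1574) - 445/2 = -1600 - 445/2 = -3645/2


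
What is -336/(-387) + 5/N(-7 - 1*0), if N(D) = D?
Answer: 139/903 ≈ 0.15393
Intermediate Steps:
-336/(-387) + 5/N(-7 - 1*0) = -336/(-387) + 5/(-7 - 1*0) = -336*(-1/387) + 5/(-7 + 0) = 112/129 + 5/(-7) = 112/129 + 5*(-1/7) = 112/129 - 5/7 = 139/903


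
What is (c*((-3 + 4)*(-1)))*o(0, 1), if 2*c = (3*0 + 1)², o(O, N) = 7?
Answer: -7/2 ≈ -3.5000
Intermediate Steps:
c = ½ (c = (3*0 + 1)²/2 = (0 + 1)²/2 = (½)*1² = (½)*1 = ½ ≈ 0.50000)
(c*((-3 + 4)*(-1)))*o(0, 1) = (((-3 + 4)*(-1))/2)*7 = ((1*(-1))/2)*7 = ((½)*(-1))*7 = -½*7 = -7/2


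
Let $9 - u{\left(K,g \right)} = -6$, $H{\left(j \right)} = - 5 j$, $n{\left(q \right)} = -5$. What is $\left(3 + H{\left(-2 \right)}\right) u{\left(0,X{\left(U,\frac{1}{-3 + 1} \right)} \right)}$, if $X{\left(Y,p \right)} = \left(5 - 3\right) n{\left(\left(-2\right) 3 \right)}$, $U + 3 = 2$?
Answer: $195$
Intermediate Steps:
$U = -1$ ($U = -3 + 2 = -1$)
$X{\left(Y,p \right)} = -10$ ($X{\left(Y,p \right)} = \left(5 - 3\right) \left(-5\right) = 2 \left(-5\right) = -10$)
$u{\left(K,g \right)} = 15$ ($u{\left(K,g \right)} = 9 - -6 = 9 + 6 = 15$)
$\left(3 + H{\left(-2 \right)}\right) u{\left(0,X{\left(U,\frac{1}{-3 + 1} \right)} \right)} = \left(3 - -10\right) 15 = \left(3 + 10\right) 15 = 13 \cdot 15 = 195$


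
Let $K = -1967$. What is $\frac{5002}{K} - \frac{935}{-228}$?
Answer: $\frac{698689}{448476} \approx 1.5579$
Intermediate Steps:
$\frac{5002}{K} - \frac{935}{-228} = \frac{5002}{-1967} - \frac{935}{-228} = 5002 \left(- \frac{1}{1967}\right) - - \frac{935}{228} = - \frac{5002}{1967} + \frac{935}{228} = \frac{698689}{448476}$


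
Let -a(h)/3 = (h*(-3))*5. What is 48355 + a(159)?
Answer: 55510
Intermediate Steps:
a(h) = 45*h (a(h) = -3*h*(-3)*5 = -3*(-3*h)*5 = -(-45)*h = 45*h)
48355 + a(159) = 48355 + 45*159 = 48355 + 7155 = 55510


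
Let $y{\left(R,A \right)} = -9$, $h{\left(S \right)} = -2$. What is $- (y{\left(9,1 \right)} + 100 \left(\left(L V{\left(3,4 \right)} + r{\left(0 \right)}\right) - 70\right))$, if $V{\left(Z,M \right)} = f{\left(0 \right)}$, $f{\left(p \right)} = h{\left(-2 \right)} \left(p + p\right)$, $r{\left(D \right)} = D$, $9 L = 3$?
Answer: $7009$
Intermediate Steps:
$L = \frac{1}{3}$ ($L = \frac{1}{9} \cdot 3 = \frac{1}{3} \approx 0.33333$)
$f{\left(p \right)} = - 4 p$ ($f{\left(p \right)} = - 2 \left(p + p\right) = - 2 \cdot 2 p = - 4 p$)
$V{\left(Z,M \right)} = 0$ ($V{\left(Z,M \right)} = \left(-4\right) 0 = 0$)
$- (y{\left(9,1 \right)} + 100 \left(\left(L V{\left(3,4 \right)} + r{\left(0 \right)}\right) - 70\right)) = - (-9 + 100 \left(\left(\frac{1}{3} \cdot 0 + 0\right) - 70\right)) = - (-9 + 100 \left(\left(0 + 0\right) - 70\right)) = - (-9 + 100 \left(0 - 70\right)) = - (-9 + 100 \left(-70\right)) = - (-9 - 7000) = \left(-1\right) \left(-7009\right) = 7009$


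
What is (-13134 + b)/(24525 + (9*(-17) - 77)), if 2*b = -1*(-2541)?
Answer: -23727/48590 ≈ -0.48831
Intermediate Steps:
b = 2541/2 (b = (-1*(-2541))/2 = (½)*2541 = 2541/2 ≈ 1270.5)
(-13134 + b)/(24525 + (9*(-17) - 77)) = (-13134 + 2541/2)/(24525 + (9*(-17) - 77)) = -23727/(2*(24525 + (-153 - 77))) = -23727/(2*(24525 - 230)) = -23727/2/24295 = -23727/2*1/24295 = -23727/48590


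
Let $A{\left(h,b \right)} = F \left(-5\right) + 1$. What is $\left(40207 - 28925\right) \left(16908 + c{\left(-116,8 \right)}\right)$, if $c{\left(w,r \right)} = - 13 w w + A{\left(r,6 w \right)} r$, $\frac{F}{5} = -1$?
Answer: $-1780434984$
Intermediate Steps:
$F = -5$ ($F = 5 \left(-1\right) = -5$)
$A{\left(h,b \right)} = 26$ ($A{\left(h,b \right)} = \left(-5\right) \left(-5\right) + 1 = 25 + 1 = 26$)
$c{\left(w,r \right)} = - 13 w^{2} + 26 r$ ($c{\left(w,r \right)} = - 13 w w + 26 r = - 13 w^{2} + 26 r$)
$\left(40207 - 28925\right) \left(16908 + c{\left(-116,8 \right)}\right) = \left(40207 - 28925\right) \left(16908 + \left(- 13 \left(-116\right)^{2} + 26 \cdot 8\right)\right) = 11282 \left(16908 + \left(\left(-13\right) 13456 + 208\right)\right) = 11282 \left(16908 + \left(-174928 + 208\right)\right) = 11282 \left(16908 - 174720\right) = 11282 \left(-157812\right) = -1780434984$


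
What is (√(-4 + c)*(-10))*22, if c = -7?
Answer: -220*I*√11 ≈ -729.66*I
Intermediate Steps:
(√(-4 + c)*(-10))*22 = (√(-4 - 7)*(-10))*22 = (√(-11)*(-10))*22 = ((I*√11)*(-10))*22 = -10*I*√11*22 = -220*I*√11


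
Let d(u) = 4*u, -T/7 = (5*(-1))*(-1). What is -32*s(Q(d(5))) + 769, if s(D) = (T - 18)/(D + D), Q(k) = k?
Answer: 4057/5 ≈ 811.40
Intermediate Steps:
T = -35 (T = -7*5*(-1)*(-1) = -(-35)*(-1) = -7*5 = -35)
s(D) = -53/(2*D) (s(D) = (-35 - 18)/(D + D) = -53*1/(2*D) = -53/(2*D))
-32*s(Q(d(5))) + 769 = -(-848)/(4*5) + 769 = -(-848)/20 + 769 = -32*(-53/40) + 769 = 212/5 + 769 = 4057/5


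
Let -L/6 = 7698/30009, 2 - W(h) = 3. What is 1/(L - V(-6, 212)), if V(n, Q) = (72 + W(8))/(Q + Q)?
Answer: -4241272/7238117 ≈ -0.58596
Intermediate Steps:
W(h) = -1 (W(h) = 2 - 1*3 = 2 - 3 = -1)
V(n, Q) = 71/(2*Q) (V(n, Q) = (72 - 1)/(Q + Q) = 71/((2*Q)) = 71*(1/(2*Q)) = 71/(2*Q))
L = -15396/10003 (L = -46188/30009 = -6*2566/10003 = -15396/10003 ≈ -1.5391)
1/(L - V(-6, 212)) = 1/(-15396/10003 - 71/(2*212)) = 1/(-15396/10003 - 1*71/424) = 1/(-15396/10003 - 71/424) = 1/(-7238117/4241272) = -4241272/7238117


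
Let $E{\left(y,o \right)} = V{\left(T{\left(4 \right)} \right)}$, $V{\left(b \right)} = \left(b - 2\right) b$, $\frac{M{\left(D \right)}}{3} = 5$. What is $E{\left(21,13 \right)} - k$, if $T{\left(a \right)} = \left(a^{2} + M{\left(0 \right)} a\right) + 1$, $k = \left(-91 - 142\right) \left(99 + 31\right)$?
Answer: $36065$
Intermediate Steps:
$M{\left(D \right)} = 15$ ($M{\left(D \right)} = 3 \cdot 5 = 15$)
$k = -30290$ ($k = \left(-233\right) 130 = -30290$)
$T{\left(a \right)} = 1 + a^{2} + 15 a$ ($T{\left(a \right)} = \left(a^{2} + 15 a\right) + 1 = 1 + a^{2} + 15 a$)
$V{\left(b \right)} = b \left(-2 + b\right)$ ($V{\left(b \right)} = \left(-2 + b\right) b = b \left(-2 + b\right)$)
$E{\left(y,o \right)} = 5775$ ($E{\left(y,o \right)} = \left(1 + 4^{2} + 15 \cdot 4\right) \left(-2 + \left(1 + 4^{2} + 15 \cdot 4\right)\right) = \left(1 + 16 + 60\right) \left(-2 + \left(1 + 16 + 60\right)\right) = 77 \left(-2 + 77\right) = 77 \cdot 75 = 5775$)
$E{\left(21,13 \right)} - k = 5775 - -30290 = 5775 + 30290 = 36065$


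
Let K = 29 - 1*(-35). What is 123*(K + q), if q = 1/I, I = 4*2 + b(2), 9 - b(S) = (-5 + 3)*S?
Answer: 55145/7 ≈ 7877.9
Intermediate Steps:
b(S) = 9 + 2*S (b(S) = 9 - (-5 + 3)*S = 9 - (-2)*S = 9 + 2*S)
K = 64 (K = 29 + 35 = 64)
I = 21 (I = 4*2 + (9 + 2*2) = 8 + (9 + 4) = 8 + 13 = 21)
q = 1/21 ≈ 0.047619
123*(K + q) = 123*(64 + 1/21) = 123*(1345/21) = 55145/7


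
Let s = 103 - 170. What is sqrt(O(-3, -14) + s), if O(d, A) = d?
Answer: I*sqrt(70) ≈ 8.3666*I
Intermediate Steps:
s = -67
sqrt(O(-3, -14) + s) = sqrt(-3 - 67) = sqrt(-70) = I*sqrt(70)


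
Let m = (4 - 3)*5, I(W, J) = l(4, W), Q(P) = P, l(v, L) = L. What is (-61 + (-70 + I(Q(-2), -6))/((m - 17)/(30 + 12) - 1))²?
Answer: 25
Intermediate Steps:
I(W, J) = W
m = 5 (m = 1*5 = 5)
(-61 + (-70 + I(Q(-2), -6))/((m - 17)/(30 + 12) - 1))² = (-61 + (-70 - 2)/((5 - 17)/(30 + 12) - 1))² = (-61 - 72/(-12/42 - 1))² = (-61 - 72/(-12*1/42 - 1))² = (-61 - 72/(-2/7 - 1))² = (-61 - 72/(-9/7))² = (-61 - 72*(-7/9))² = (-61 + 56)² = (-5)² = 25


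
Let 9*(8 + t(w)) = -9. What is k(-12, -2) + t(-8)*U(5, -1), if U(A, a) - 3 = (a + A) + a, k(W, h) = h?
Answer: -56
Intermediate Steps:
t(w) = -9 (t(w) = -8 + (⅑)*(-9) = -8 - 1 = -9)
U(A, a) = 3 + A + 2*a (U(A, a) = 3 + ((a + A) + a) = 3 + ((A + a) + a) = 3 + (A + 2*a) = 3 + A + 2*a)
k(-12, -2) + t(-8)*U(5, -1) = -2 - 9*(3 + 5 + 2*(-1)) = -2 - 9*(3 + 5 - 2) = -2 - 9*6 = -2 - 54 = -56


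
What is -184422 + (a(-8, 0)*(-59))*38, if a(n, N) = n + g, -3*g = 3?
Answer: -164244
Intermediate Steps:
g = -1 (g = -⅓*3 = -1)
a(n, N) = -1 + n (a(n, N) = n - 1 = -1 + n)
-184422 + (a(-8, 0)*(-59))*38 = -184422 + ((-1 - 8)*(-59))*38 = -184422 - 9*(-59)*38 = -184422 + 531*38 = -184422 + 20178 = -164244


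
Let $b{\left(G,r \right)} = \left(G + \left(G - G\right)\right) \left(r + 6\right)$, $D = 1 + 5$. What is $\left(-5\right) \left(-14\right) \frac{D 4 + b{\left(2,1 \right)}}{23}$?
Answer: $\frac{2660}{23} \approx 115.65$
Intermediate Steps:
$D = 6$
$b{\left(G,r \right)} = G \left(6 + r\right)$ ($b{\left(G,r \right)} = \left(G + 0\right) \left(6 + r\right) = G \left(6 + r\right)$)
$\left(-5\right) \left(-14\right) \frac{D 4 + b{\left(2,1 \right)}}{23} = \left(-5\right) \left(-14\right) \frac{6 \cdot 4 + 2 \left(6 + 1\right)}{23} = 70 \left(24 + 2 \cdot 7\right) \frac{1}{23} = 70 \left(24 + 14\right) \frac{1}{23} = 70 \cdot 38 \cdot \frac{1}{23} = 70 \cdot \frac{38}{23} = \frac{2660}{23}$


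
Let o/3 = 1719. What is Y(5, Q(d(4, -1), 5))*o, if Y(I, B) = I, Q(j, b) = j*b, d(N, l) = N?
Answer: 25785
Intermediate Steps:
Q(j, b) = b*j
o = 5157 (o = 3*1719 = 5157)
Y(5, Q(d(4, -1), 5))*o = 5*5157 = 25785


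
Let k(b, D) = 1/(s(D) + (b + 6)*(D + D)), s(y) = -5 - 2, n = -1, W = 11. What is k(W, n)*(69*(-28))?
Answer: 1932/41 ≈ 47.122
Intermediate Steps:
s(y) = -7
k(b, D) = 1/(-7 + 2*D*(6 + b)) (k(b, D) = 1/(-7 + (b + 6)*(D + D)) = 1/(-7 + (6 + b)*(2*D)) = 1/(-7 + 2*D*(6 + b)))
k(W, n)*(69*(-28)) = (69*(-28))/(-7 + 12*(-1) + 2*(-1)*11) = -1932/(-7 - 12 - 22) = -1932/(-41) = -1/41*(-1932) = 1932/41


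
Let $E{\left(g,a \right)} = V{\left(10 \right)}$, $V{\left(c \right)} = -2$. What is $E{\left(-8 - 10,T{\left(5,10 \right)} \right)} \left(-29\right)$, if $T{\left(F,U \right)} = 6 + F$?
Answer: $58$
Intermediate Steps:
$E{\left(g,a \right)} = -2$
$E{\left(-8 - 10,T{\left(5,10 \right)} \right)} \left(-29\right) = \left(-2\right) \left(-29\right) = 58$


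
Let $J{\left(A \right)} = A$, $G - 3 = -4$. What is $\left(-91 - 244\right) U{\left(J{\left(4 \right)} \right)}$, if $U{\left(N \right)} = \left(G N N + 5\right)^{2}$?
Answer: $-40535$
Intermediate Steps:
$G = -1$ ($G = 3 - 4 = -1$)
$U{\left(N \right)} = \left(5 - N^{2}\right)^{2}$ ($U{\left(N \right)} = \left(- N N + 5\right)^{2} = \left(- N^{2} + 5\right)^{2} = \left(5 - N^{2}\right)^{2}$)
$\left(-91 - 244\right) U{\left(J{\left(4 \right)} \right)} = \left(-91 - 244\right) \left(-5 + 4^{2}\right)^{2} = - 335 \left(-5 + 16\right)^{2} = - 335 \cdot 11^{2} = \left(-335\right) 121 = -40535$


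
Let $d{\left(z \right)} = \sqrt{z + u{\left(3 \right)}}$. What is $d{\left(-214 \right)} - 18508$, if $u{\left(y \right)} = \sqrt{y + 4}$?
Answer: $-18508 + i \sqrt{214 - \sqrt{7}} \approx -18508.0 + 14.538 i$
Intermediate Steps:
$u{\left(y \right)} = \sqrt{4 + y}$
$d{\left(z \right)} = \sqrt{z + \sqrt{7}}$ ($d{\left(z \right)} = \sqrt{z + \sqrt{4 + 3}} = \sqrt{z + \sqrt{7}}$)
$d{\left(-214 \right)} - 18508 = \sqrt{-214 + \sqrt{7}} - 18508 = -18508 + \sqrt{-214 + \sqrt{7}}$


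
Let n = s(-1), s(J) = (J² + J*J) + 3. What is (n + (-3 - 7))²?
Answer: 25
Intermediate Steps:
s(J) = 3 + 2*J² (s(J) = (J² + J²) + 3 = 2*J² + 3 = 3 + 2*J²)
n = 5 (n = 3 + 2*(-1)² = 3 + 2*1 = 3 + 2 = 5)
(n + (-3 - 7))² = (5 + (-3 - 7))² = (5 - 10)² = (-5)² = 25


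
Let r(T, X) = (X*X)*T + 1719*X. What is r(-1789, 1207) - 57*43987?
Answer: -2606735287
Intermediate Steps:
r(T, X) = 1719*X + T*X² (r(T, X) = X²*T + 1719*X = T*X² + 1719*X = 1719*X + T*X²)
r(-1789, 1207) - 57*43987 = 1207*(1719 - 1789*1207) - 57*43987 = 1207*(1719 - 2159323) - 2507259 = 1207*(-2157604) - 2507259 = -2604228028 - 2507259 = -2606735287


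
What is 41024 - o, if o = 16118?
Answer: 24906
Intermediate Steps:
41024 - o = 41024 - 1*16118 = 41024 - 16118 = 24906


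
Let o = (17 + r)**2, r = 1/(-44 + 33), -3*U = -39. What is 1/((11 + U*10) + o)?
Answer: 121/51657 ≈ 0.0023424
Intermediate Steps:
U = 13 (U = -1/3*(-39) = 13)
r = -1/11 (r = 1/(-11) = -1/11 ≈ -0.090909)
o = 34596/121 (o = (17 - 1/11)**2 = (186/11)**2 = 34596/121 ≈ 285.92)
1/((11 + U*10) + o) = 1/((11 + 13*10) + 34596/121) = 1/((11 + 130) + 34596/121) = 1/(141 + 34596/121) = 1/(51657/121) = 121/51657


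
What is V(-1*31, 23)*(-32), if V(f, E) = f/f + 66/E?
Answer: -2848/23 ≈ -123.83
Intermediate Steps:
V(f, E) = 1 + 66/E
V(-1*31, 23)*(-32) = ((66 + 23)/23)*(-32) = ((1/23)*89)*(-32) = (89/23)*(-32) = -2848/23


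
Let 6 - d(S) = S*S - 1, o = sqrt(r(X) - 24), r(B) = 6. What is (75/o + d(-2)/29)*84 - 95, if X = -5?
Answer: -2503/29 - 1050*I*sqrt(2) ≈ -86.31 - 1484.9*I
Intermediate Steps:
o = 3*I*sqrt(2) (o = sqrt(6 - 24) = sqrt(-18) = 3*I*sqrt(2) ≈ 4.2426*I)
d(S) = 7 - S**2 (d(S) = 6 - (S*S - 1) = 6 - (S**2 - 1) = 6 - (-1 + S**2) = 6 + (1 - S**2) = 7 - S**2)
(75/o + d(-2)/29)*84 - 95 = (75/((3*I*sqrt(2))) + (7 - 1*(-2)**2)/29)*84 - 95 = (75*(-I*sqrt(2)/6) + (7 - 1*4)*(1/29))*84 - 95 = (-25*I*sqrt(2)/2 + (7 - 4)*(1/29))*84 - 95 = (-25*I*sqrt(2)/2 + 3*(1/29))*84 - 95 = (-25*I*sqrt(2)/2 + 3/29)*84 - 95 = (3/29 - 25*I*sqrt(2)/2)*84 - 95 = (252/29 - 1050*I*sqrt(2)) - 95 = -2503/29 - 1050*I*sqrt(2)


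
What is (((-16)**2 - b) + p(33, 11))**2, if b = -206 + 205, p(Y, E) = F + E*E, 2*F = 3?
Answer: 576081/4 ≈ 1.4402e+5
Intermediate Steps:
F = 3/2 (F = (1/2)*3 = 3/2 ≈ 1.5000)
p(Y, E) = 3/2 + E**2 (p(Y, E) = 3/2 + E*E = 3/2 + E**2)
b = -1
(((-16)**2 - b) + p(33, 11))**2 = (((-16)**2 - 1*(-1)) + (3/2 + 11**2))**2 = ((256 + 1) + (3/2 + 121))**2 = (257 + 245/2)**2 = (759/2)**2 = 576081/4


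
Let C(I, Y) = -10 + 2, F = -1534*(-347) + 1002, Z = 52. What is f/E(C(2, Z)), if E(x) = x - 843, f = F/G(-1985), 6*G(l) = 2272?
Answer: -399975/241684 ≈ -1.6550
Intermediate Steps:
F = 533300 (F = 532298 + 1002 = 533300)
G(l) = 1136/3 (G(l) = (1/6)*2272 = 1136/3)
C(I, Y) = -8
f = 399975/284 (f = 533300/(1136/3) = 533300*(3/1136) = 399975/284 ≈ 1408.4)
E(x) = -843 + x
f/E(C(2, Z)) = 399975/(284*(-843 - 8)) = (399975/284)/(-851) = (399975/284)*(-1/851) = -399975/241684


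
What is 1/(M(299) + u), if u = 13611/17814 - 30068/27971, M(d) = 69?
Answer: 166091798/11408694705 ≈ 0.014558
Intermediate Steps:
u = -51639357/166091798 (u = 13611*(1/17814) - 30068*1/27971 = 4537/5938 - 30068/27971 = -51639357/166091798 ≈ -0.31091)
1/(M(299) + u) = 1/(69 - 51639357/166091798) = 1/(11408694705/166091798) = 166091798/11408694705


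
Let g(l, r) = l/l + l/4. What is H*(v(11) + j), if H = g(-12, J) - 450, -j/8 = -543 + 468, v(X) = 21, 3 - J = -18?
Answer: -280692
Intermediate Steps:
J = 21 (J = 3 - 1*(-18) = 3 + 18 = 21)
g(l, r) = 1 + l/4 (g(l, r) = 1 + l*(¼) = 1 + l/4)
j = 600 (j = -8*(-543 + 468) = -8*(-75) = 600)
H = -452 (H = (1 + (¼)*(-12)) - 450 = (1 - 3) - 450 = -2 - 450 = -452)
H*(v(11) + j) = -452*(21 + 600) = -452*621 = -280692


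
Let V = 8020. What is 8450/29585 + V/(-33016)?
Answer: 2085675/48838918 ≈ 0.042705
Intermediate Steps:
8450/29585 + V/(-33016) = 8450/29585 + 8020/(-33016) = 8450*(1/29585) + 8020*(-1/33016) = 1690/5917 - 2005/8254 = 2085675/48838918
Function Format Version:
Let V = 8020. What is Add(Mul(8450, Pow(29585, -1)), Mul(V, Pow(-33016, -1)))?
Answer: Rational(2085675, 48838918) ≈ 0.042705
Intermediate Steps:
Add(Mul(8450, Pow(29585, -1)), Mul(V, Pow(-33016, -1))) = Add(Mul(8450, Pow(29585, -1)), Mul(8020, Pow(-33016, -1))) = Add(Mul(8450, Rational(1, 29585)), Mul(8020, Rational(-1, 33016))) = Add(Rational(1690, 5917), Rational(-2005, 8254)) = Rational(2085675, 48838918)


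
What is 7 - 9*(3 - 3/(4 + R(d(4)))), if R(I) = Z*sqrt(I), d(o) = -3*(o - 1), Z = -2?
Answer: -233/13 + 81*I/26 ≈ -17.923 + 3.1154*I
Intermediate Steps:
d(o) = 3 - 3*o (d(o) = -3*(-1 + o) = 3 - 3*o)
R(I) = -2*sqrt(I)
7 - 9*(3 - 3/(4 + R(d(4)))) = 7 - 9*(3 - 3/(4 - 2*sqrt(3 - 3*4))) = 7 - 9*(3 - 3/(4 - 2*sqrt(3 - 12))) = 7 - 9*(3 - 3/(4 - 6*I)) = 7 - 9*(3 - 3*(4 + 6*I)/52) = 7 + (-27 + 27*(4 + 6*I)/52) = -20 + 27*(4 + 6*I)/52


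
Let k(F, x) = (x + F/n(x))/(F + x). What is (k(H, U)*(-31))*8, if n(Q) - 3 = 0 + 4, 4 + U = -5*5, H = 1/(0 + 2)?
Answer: -33480/133 ≈ -251.73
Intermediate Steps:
H = ½ (H = 1/2 = ½ ≈ 0.50000)
U = -29 (U = -4 - 5*5 = -4 - 25 = -29)
n(Q) = 7 (n(Q) = 3 + (0 + 4) = 3 + 4 = 7)
k(F, x) = (x + F/7)/(F + x)
(k(H, U)*(-31))*8 = (((-29 + (⅐)*(½))/(½ - 29))*(-31))*8 = (((-29 + 1/14)/(-57/2))*(-31))*8 = (-2/57*(-405/14)*(-31))*8 = ((135/133)*(-31))*8 = -4185/133*8 = -33480/133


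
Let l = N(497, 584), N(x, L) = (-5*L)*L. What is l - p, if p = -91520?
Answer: -1613760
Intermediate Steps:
N(x, L) = -5*L²
l = -1705280 (l = -5*584² = -5*341056 = -1705280)
l - p = -1705280 - 1*(-91520) = -1705280 + 91520 = -1613760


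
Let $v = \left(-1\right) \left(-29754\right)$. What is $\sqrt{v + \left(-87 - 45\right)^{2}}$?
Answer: $3 \sqrt{5242} \approx 217.21$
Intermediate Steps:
$v = 29754$
$\sqrt{v + \left(-87 - 45\right)^{2}} = \sqrt{29754 + \left(-87 - 45\right)^{2}} = \sqrt{29754 + \left(-132\right)^{2}} = \sqrt{29754 + 17424} = \sqrt{47178} = 3 \sqrt{5242}$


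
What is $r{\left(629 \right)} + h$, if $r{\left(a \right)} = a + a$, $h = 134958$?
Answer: $136216$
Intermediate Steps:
$r{\left(a \right)} = 2 a$
$r{\left(629 \right)} + h = 2 \cdot 629 + 134958 = 1258 + 134958 = 136216$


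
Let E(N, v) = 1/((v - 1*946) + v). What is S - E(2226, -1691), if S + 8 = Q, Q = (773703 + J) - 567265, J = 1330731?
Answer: 6652832809/4328 ≈ 1.5372e+6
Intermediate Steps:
E(N, v) = 1/(-946 + 2*v) (E(N, v) = 1/((v - 946) + v) = 1/((-946 + v) + v) = 1/(-946 + 2*v))
Q = 1537169 (Q = (773703 + 1330731) - 567265 = 2104434 - 567265 = 1537169)
S = 1537161 (S = -8 + 1537169 = 1537161)
S - E(2226, -1691) = 1537161 - 1/(2*(-473 - 1691)) = 1537161 - 1/(2*(-2164)) = 1537161 - (-1)/(2*2164) = 1537161 - 1*(-1/4328) = 1537161 + 1/4328 = 6652832809/4328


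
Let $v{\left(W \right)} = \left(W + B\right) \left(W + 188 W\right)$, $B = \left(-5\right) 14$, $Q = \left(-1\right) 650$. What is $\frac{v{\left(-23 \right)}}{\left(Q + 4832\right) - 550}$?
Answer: $\frac{404271}{3632} \approx 111.31$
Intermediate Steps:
$Q = -650$
$B = -70$
$v{\left(W \right)} = 189 W \left(-70 + W\right)$ ($v{\left(W \right)} = \left(W - 70\right) \left(W + 188 W\right) = \left(-70 + W\right) 189 W = 189 W \left(-70 + W\right)$)
$\frac{v{\left(-23 \right)}}{\left(Q + 4832\right) - 550} = \frac{189 \left(-23\right) \left(-70 - 23\right)}{\left(-650 + 4832\right) - 550} = \frac{189 \left(-23\right) \left(-93\right)}{4182 - 550} = \frac{404271}{3632}$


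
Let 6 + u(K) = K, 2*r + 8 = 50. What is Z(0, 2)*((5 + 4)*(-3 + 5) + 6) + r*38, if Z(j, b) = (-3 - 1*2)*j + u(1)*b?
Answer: 558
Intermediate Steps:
r = 21 (r = -4 + (½)*50 = -4 + 25 = 21)
u(K) = -6 + K
Z(j, b) = -5*b - 5*j (Z(j, b) = (-3 - 1*2)*j + (-6 + 1)*b = (-3 - 2)*j - 5*b = -5*j - 5*b = -5*b - 5*j)
Z(0, 2)*((5 + 4)*(-3 + 5) + 6) + r*38 = (-5*2 - 5*0)*((5 + 4)*(-3 + 5) + 6) + 21*38 = (-10 + 0)*(9*2 + 6) + 798 = -10*(18 + 6) + 798 = -10*24 + 798 = -240 + 798 = 558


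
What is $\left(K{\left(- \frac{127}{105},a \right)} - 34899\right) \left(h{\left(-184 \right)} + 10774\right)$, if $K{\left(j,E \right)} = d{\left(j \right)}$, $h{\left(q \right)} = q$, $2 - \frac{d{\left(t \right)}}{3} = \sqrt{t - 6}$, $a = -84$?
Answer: $-369516870 - \frac{2118 i \sqrt{79485}}{7} \approx -3.6952 \cdot 10^{8} - 85304.0 i$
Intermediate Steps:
$d{\left(t \right)} = 6 - 3 \sqrt{-6 + t}$ ($d{\left(t \right)} = 6 - 3 \sqrt{t - 6} = 6 - 3 \sqrt{-6 + t}$)
$K{\left(j,E \right)} = 6 - 3 \sqrt{-6 + j}$
$\left(K{\left(- \frac{127}{105},a \right)} - 34899\right) \left(h{\left(-184 \right)} + 10774\right) = \left(\left(6 - 3 \sqrt{-6 - \frac{127}{105}}\right) - 34899\right) \left(-184 + 10774\right) = \left(\left(6 - 3 \sqrt{-6 - \frac{127}{105}}\right) - 34899\right) 10590 = \left(\left(6 - 3 \sqrt{- \frac{757}{105}}\right) - 34899\right) 10590 = \left(\left(6 - 3 \frac{i \sqrt{79485}}{105}\right) - 34899\right) 10590 = \left(\left(6 - \frac{i \sqrt{79485}}{35}\right) - 34899\right) 10590 = \left(-34893 - \frac{i \sqrt{79485}}{35}\right) 10590 = -369516870 - \frac{2118 i \sqrt{79485}}{7}$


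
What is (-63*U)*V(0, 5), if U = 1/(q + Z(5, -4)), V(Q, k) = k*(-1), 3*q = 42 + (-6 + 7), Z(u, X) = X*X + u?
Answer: 945/106 ≈ 8.9151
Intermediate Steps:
Z(u, X) = u + X² (Z(u, X) = X² + u = u + X²)
q = 43/3 (q = (42 + (-6 + 7))/3 = (42 + 1)/3 = (⅓)*43 = 43/3 ≈ 14.333)
V(Q, k) = -k
U = 3/106 (U = 1/(43/3 + (5 + (-4)²)) = 1/(43/3 + (5 + 16)) = 1/(43/3 + 21) = 1/(106/3) = 3/106 ≈ 0.028302)
(-63*U)*V(0, 5) = (-63*3/106)*(-1*5) = -189/106*(-5) = 945/106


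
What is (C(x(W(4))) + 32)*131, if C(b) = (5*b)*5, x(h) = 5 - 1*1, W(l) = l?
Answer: 17292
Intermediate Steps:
x(h) = 4 (x(h) = 5 - 1 = 4)
C(b) = 25*b
(C(x(W(4))) + 32)*131 = (25*4 + 32)*131 = (100 + 32)*131 = 132*131 = 17292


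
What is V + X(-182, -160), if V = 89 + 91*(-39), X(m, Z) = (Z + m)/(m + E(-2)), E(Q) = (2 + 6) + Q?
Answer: -304309/88 ≈ -3458.1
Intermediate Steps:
E(Q) = 8 + Q
X(m, Z) = (Z + m)/(6 + m) (X(m, Z) = (Z + m)/(m + (8 - 2)) = (Z + m)/(m + 6) = (Z + m)/(6 + m))
V = -3460 (V = 89 - 3549 = -3460)
V + X(-182, -160) = -3460 + (-160 - 182)/(6 - 182) = -3460 - 342/(-176) = -3460 - 1/176*(-342) = -3460 + 171/88 = -304309/88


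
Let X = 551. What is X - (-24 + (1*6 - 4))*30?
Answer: 1211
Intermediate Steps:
X - (-24 + (1*6 - 4))*30 = 551 - (-24 + (1*6 - 4))*30 = 551 - (-24 + (6 - 4))*30 = 551 - (-24 + 2)*30 = 551 - (-22)*30 = 551 - 1*(-660) = 551 + 660 = 1211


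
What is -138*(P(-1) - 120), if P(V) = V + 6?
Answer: 15870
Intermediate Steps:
P(V) = 6 + V
-138*(P(-1) - 120) = -138*((6 - 1) - 120) = -138*(5 - 120) = -138*(-115) = 15870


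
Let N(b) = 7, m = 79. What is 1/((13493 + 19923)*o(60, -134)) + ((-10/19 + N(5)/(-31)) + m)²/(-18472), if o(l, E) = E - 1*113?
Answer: -115340999562975/347978440186312 ≈ -0.33146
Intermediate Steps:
o(l, E) = -113 + E (o(l, E) = E - 113 = -113 + E)
1/((13493 + 19923)*o(60, -134)) + ((-10/19 + N(5)/(-31)) + m)²/(-18472) = 1/((13493 + 19923)*(-113 - 134)) + ((-10/19 + 7/(-31)) + 79)²/(-18472) = 1/(33416*(-247)) + ((-10*1/19 + 7*(-1/31)) + 79)²*(-1/18472) = (1/33416)*(-1/247) + ((-10/19 - 7/31) + 79)²*(-1/18472) = -1/8253752 + (-443/589 + 79)²*(-1/18472) = -1/8253752 + (46088/589)²*(-1/18472) = -1/8253752 + (2124103744/346921)*(-1/18472) = -1/8253752 - 265512968/801040589 = -115340999562975/347978440186312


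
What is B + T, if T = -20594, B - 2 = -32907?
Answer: -53499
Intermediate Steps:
B = -32905 (B = 2 - 32907 = -32905)
B + T = -32905 - 20594 = -53499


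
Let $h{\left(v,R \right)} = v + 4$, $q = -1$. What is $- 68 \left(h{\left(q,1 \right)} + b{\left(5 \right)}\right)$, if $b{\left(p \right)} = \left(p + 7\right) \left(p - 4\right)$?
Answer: $-1020$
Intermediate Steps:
$h{\left(v,R \right)} = 4 + v$
$b{\left(p \right)} = \left(-4 + p\right) \left(7 + p\right)$ ($b{\left(p \right)} = \left(7 + p\right) \left(-4 + p\right) = \left(-4 + p\right) \left(7 + p\right)$)
$- 68 \left(h{\left(q,1 \right)} + b{\left(5 \right)}\right) = - 68 \left(\left(4 - 1\right) + \left(-28 + 5^{2} + 3 \cdot 5\right)\right) = - 68 \left(3 + \left(-28 + 25 + 15\right)\right) = - 68 \left(3 + 12\right) = \left(-68\right) 15 = -1020$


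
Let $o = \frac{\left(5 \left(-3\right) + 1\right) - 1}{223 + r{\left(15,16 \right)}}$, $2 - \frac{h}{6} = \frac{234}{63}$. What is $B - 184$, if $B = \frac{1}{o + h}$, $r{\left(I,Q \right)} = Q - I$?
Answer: $- \frac{426920}{2319} \approx -184.1$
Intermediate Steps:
$h = - \frac{72}{7}$ ($h = 12 - 6 \cdot \frac{234}{63} = 12 - 6 \cdot 234 \cdot \frac{1}{63} = 12 - \frac{156}{7} = - \frac{72}{7} \approx -10.286$)
$o = - \frac{15}{224}$ ($o = \frac{\left(5 \left(-3\right) + 1\right) - 1}{223 + \left(16 - 15\right)} = \frac{\left(-15 + 1\right) - 1}{223 + \left(16 - 15\right)} = \frac{-14 - 1}{223 + 1} = - \frac{15}{224} \approx -0.066964$)
$B = - \frac{224}{2319}$ ($B = \frac{1}{- \frac{15}{224} - \frac{72}{7}} = \frac{1}{- \frac{2319}{224}} = - \frac{224}{2319} \approx -0.096593$)
$B - 184 = - \frac{224}{2319} - 184 = - \frac{426920}{2319}$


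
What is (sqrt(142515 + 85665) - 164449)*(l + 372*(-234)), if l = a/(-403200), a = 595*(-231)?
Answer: 54969217895939/3840 - 334263011*sqrt(57045)/1920 ≈ 1.4273e+10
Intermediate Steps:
a = -137445
l = 1309/3840 (l = -137445/(-403200) = -137445*(-1/403200) = 1309/3840 ≈ 0.34089)
(sqrt(142515 + 85665) - 164449)*(l + 372*(-234)) = (sqrt(142515 + 85665) - 164449)*(1309/3840 + 372*(-234)) = (sqrt(228180) - 164449)*(1309/3840 - 87048) = (2*sqrt(57045) - 164449)*(-334263011/3840) = (-164449 + 2*sqrt(57045))*(-334263011/3840) = 54969217895939/3840 - 334263011*sqrt(57045)/1920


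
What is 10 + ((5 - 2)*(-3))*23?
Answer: -197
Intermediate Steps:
10 + ((5 - 2)*(-3))*23 = 10 + (3*(-3))*23 = 10 - 9*23 = 10 - 207 = -197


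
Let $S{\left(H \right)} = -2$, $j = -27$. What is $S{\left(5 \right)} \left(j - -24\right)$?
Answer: $6$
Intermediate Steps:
$S{\left(5 \right)} \left(j - -24\right) = - 2 \left(-27 - -24\right) = - 2 \left(-27 + 24\right) = \left(-2\right) \left(-3\right) = 6$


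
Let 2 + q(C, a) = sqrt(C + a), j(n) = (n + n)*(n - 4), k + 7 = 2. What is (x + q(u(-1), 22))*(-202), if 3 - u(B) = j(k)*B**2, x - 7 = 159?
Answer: -33128 - 202*I*sqrt(65) ≈ -33128.0 - 1628.6*I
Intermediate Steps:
x = 166 (x = 7 + 159 = 166)
k = -5 (k = -7 + 2 = -5)
j(n) = 2*n*(-4 + n) (j(n) = (2*n)*(-4 + n) = 2*n*(-4 + n))
u(B) = 3 - 90*B**2 (u(B) = 3 - 2*(-5)*(-4 - 5)*B**2 = 3 - 2*(-5)*(-9)*B**2 = 3 - 90*B**2)
q(C, a) = -2 + sqrt(C + a)
(x + q(u(-1), 22))*(-202) = (166 + (-2 + sqrt((3 - 90*(-1)**2) + 22)))*(-202) = (166 + (-2 + sqrt((3 - 90*1) + 22)))*(-202) = (166 + (-2 + sqrt((3 - 90) + 22)))*(-202) = (166 + (-2 + sqrt(-87 + 22)))*(-202) = (166 + (-2 + sqrt(-65)))*(-202) = (166 + (-2 + I*sqrt(65)))*(-202) = (164 + I*sqrt(65))*(-202) = -33128 - 202*I*sqrt(65)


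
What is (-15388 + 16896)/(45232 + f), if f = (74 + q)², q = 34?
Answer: 377/14224 ≈ 0.026504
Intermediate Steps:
f = 11664 (f = (74 + 34)² = 108² = 11664)
(-15388 + 16896)/(45232 + f) = (-15388 + 16896)/(45232 + 11664) = 1508/56896 = 1508*(1/56896) = 377/14224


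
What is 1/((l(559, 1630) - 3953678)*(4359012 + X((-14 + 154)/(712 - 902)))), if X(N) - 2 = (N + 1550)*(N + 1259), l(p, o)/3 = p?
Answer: -361/9000012437042506 ≈ -4.0111e-14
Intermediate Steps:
l(p, o) = 3*p
X(N) = 2 + (1259 + N)*(1550 + N) (X(N) = 2 + (N + 1550)*(N + 1259) = 2 + (1550 + N)*(1259 + N) = 2 + (1259 + N)*(1550 + N))
1/((l(559, 1630) - 3953678)*(4359012 + X((-14 + 154)/(712 - 902)))) = 1/((3*559 - 3953678)*(4359012 + (1951452 + ((-14 + 154)/(712 - 902))² + 2809*((-14 + 154)/(712 - 902))))) = 1/((1677 - 3953678)*(4359012 + (1951452 + (140/(-190))² + 2809*(140/(-190))))) = 1/(-3952001*(4359012 + (1951452 + (140*(-1/190))² + 2809*(140*(-1/190))))) = 1/(-3952001*(4359012 + (1951452 + (-14/19)² + 2809*(-14/19)))) = 1/(-3952001*(4359012 + (1951452 + 196/361 - 39326/19))) = 1/(-3952001*(4359012 + 703727174/361)) = 1/(-3952001*2277330506/361) = 1/(-9000012437042506/361) = -361/9000012437042506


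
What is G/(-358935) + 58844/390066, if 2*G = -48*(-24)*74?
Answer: 749166326/23334723285 ≈ 0.032105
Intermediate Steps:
G = 42624 (G = (-48*(-24)*74)/2 = (1152*74)/2 = (½)*85248 = 42624)
G/(-358935) + 58844/390066 = 42624/(-358935) + 58844/390066 = 42624*(-1/358935) + 58844*(1/390066) = -14208/119645 + 29422/195033 = 749166326/23334723285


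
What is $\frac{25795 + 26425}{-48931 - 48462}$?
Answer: $- \frac{52220}{97393} \approx -0.53618$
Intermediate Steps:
$\frac{25795 + 26425}{-48931 - 48462} = \frac{52220}{-97393} = 52220 \left(- \frac{1}{97393}\right) = - \frac{52220}{97393}$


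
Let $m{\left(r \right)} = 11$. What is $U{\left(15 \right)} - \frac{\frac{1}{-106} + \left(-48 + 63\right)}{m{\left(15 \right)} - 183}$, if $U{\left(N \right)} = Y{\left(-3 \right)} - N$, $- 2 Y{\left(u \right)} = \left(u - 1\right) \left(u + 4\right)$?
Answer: $- \frac{235427}{18232} \approx -12.913$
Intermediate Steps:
$Y{\left(u \right)} = - \frac{\left(-1 + u\right) \left(4 + u\right)}{2}$ ($Y{\left(u \right)} = - \frac{\left(u - 1\right) \left(u + 4\right)}{2} = - \frac{\left(-1 + u\right) \left(4 + u\right)}{2}$)
$U{\left(N \right)} = 2 - N$ ($U{\left(N \right)} = \left(2 - - \frac{9}{2} - \frac{\left(-3\right)^{2}}{2}\right) - N = \left(2 + \frac{9}{2} - \frac{9}{2}\right) - N = 2 - N$)
$U{\left(15 \right)} - \frac{\frac{1}{-106} + \left(-48 + 63\right)}{m{\left(15 \right)} - 183} = \left(2 - 15\right) - \frac{\frac{1}{-106} + \left(-48 + 63\right)}{11 - 183} = \left(2 - 15\right) - \frac{- \frac{1}{106} + 15}{-172} = -13 - \frac{1589}{106} \left(- \frac{1}{172}\right) = -13 - - \frac{1589}{18232} = -13 + \frac{1589}{18232} = - \frac{235427}{18232}$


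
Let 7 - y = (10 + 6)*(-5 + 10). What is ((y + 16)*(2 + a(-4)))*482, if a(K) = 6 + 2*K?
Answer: 0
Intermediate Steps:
y = -73 (y = 7 - (10 + 6)*(-5 + 10) = 7 - 16*5 = 7 - 1*80 = 7 - 80 = -73)
((y + 16)*(2 + a(-4)))*482 = ((-73 + 16)*(2 + (6 + 2*(-4))))*482 = -57*(2 + (6 - 8))*482 = -57*(2 - 2)*482 = -57*0*482 = 0*482 = 0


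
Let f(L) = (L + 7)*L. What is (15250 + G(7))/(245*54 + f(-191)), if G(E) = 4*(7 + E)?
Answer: 7653/24187 ≈ 0.31641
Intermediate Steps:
f(L) = L*(7 + L) (f(L) = (7 + L)*L = L*(7 + L))
G(E) = 28 + 4*E
(15250 + G(7))/(245*54 + f(-191)) = (15250 + (28 + 4*7))/(245*54 - 191*(7 - 191)) = (15250 + (28 + 28))/(13230 - 191*(-184)) = (15250 + 56)/(13230 + 35144) = 15306/48374 = 15306*(1/48374) = 7653/24187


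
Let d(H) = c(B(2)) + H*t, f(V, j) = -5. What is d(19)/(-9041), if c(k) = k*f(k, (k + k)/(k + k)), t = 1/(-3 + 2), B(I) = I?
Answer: 29/9041 ≈ 0.0032076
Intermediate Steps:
t = -1 (t = 1/(-1) = -1)
c(k) = -5*k (c(k) = k*(-5) = -5*k)
d(H) = -10 - H (d(H) = -5*2 + H*(-1) = -10 - H)
d(19)/(-9041) = (-10 - 1*19)/(-9041) = (-10 - 19)*(-1/9041) = -29*(-1/9041) = 29/9041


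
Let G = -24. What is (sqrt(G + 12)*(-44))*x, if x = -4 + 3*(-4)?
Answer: 1408*I*sqrt(3) ≈ 2438.7*I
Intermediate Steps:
x = -16 (x = -4 - 12 = -16)
(sqrt(G + 12)*(-44))*x = (sqrt(-24 + 12)*(-44))*(-16) = (sqrt(-12)*(-44))*(-16) = ((2*I*sqrt(3))*(-44))*(-16) = -88*I*sqrt(3)*(-16) = 1408*I*sqrt(3)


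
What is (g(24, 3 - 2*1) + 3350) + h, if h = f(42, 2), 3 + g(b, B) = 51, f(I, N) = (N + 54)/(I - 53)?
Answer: 37322/11 ≈ 3392.9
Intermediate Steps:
f(I, N) = (54 + N)/(-53 + I)
g(b, B) = 48 (g(b, B) = -3 + 51 = 48)
h = -56/11 (h = (54 + 2)/(-53 + 42) = 56/(-11) = -1/11*56 = -56/11 ≈ -5.0909)
(g(24, 3 - 2*1) + 3350) + h = (48 + 3350) - 56/11 = 3398 - 56/11 = 37322/11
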